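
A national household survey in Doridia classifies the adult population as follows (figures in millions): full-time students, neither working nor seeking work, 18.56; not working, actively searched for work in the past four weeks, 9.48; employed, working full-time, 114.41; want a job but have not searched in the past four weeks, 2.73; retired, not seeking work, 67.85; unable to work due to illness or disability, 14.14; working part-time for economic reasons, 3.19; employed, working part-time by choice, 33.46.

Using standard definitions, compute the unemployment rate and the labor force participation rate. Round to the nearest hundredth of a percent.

Unemployment rate ≈ 5.91%; labor force participation rate ≈ 60.85%.

Employed = 114.41 + 3.19 + 33.46 = 151.06 million (anyone who worked, including part-time for economic reasons, counts as employed).
Unemployed = 9.48 million.
Labor force = 151.06 + 9.48 = 160.54 million.
Not in labor force = 18.56 + 2.73 + 67.85 + 14.14 = 103.28 million (those not working and not actively searching are outside the labor force — including those who want a job but have given up searching).
Civilian working-age population = 160.54 + 103.28 = 263.82 million.
Unemployment rate = 9.48 / 160.54 = 5.91%.
Labor force participation rate = 160.54 / 263.82 = 60.85%.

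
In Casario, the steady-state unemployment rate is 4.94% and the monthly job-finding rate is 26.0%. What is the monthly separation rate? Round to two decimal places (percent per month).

From u* = s/(s+f): s = u·f/(1−u).
s = 0.0494 × 26.0 / (1 − 0.0494) = 1.2844 / 0.9506 ≈ 1.35% per month.

Separation rate ≈ 1.35% per month.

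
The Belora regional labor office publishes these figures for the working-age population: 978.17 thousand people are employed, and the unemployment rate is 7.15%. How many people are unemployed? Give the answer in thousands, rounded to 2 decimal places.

Let U be the number unemployed. The labor force is E + U, and U/(E+U) = 0.0715.
So U = 0.0715 × 978.17 / (1 − 0.0715) = 69.9392 / 0.9285 ≈ 75.32 thousand.

About 75.32 thousand are unemployed.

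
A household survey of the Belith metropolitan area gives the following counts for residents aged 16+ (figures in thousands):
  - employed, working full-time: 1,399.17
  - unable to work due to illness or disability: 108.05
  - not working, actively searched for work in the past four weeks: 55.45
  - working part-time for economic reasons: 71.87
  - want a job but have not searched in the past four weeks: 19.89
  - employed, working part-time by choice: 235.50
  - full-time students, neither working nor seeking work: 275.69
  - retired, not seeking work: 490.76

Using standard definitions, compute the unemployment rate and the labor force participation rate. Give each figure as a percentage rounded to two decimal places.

Unemployment rate ≈ 3.15%; labor force participation rate ≈ 66.33%.

Employed = 1,399.17 + 71.87 + 235.50 = 1,706.54 thousand (anyone who worked, including part-time for economic reasons, counts as employed).
Unemployed = 55.45 thousand.
Labor force = 1,706.54 + 55.45 = 1,761.99 thousand.
Not in labor force = 108.05 + 19.89 + 275.69 + 490.76 = 894.39 thousand (those not working and not actively searching are outside the labor force — including those who want a job but have given up searching).
Civilian working-age population = 1,761.99 + 894.39 = 2,656.38 thousand.
Unemployment rate = 55.45 / 1,761.99 = 3.15%.
Labor force participation rate = 1,761.99 / 2,656.38 = 66.33%.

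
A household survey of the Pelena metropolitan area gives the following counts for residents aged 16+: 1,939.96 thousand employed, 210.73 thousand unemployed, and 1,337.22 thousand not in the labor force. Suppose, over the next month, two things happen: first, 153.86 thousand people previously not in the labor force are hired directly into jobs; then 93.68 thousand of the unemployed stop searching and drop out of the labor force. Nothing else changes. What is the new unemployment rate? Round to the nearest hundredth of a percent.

New unemployment rate ≈ 5.29%.

Initially, labor force = 1,939.96 + 210.73 = 2,150.69 thousand, so u = 210.73/2,150.69 = 9.80%.
After the first change, employed and labor force both rise by 153.86; unemployed unchanged → E = 2,093.82, U = 210.73, labor force = 2,304.55 thousand.
After the second change, unemployed and labor force both fall by 93.68 → E = 2,093.82, U = 117.05, labor force = 2,210.87 thousand.
New unemployment rate = 117.05 / 2,210.87 = 5.29%.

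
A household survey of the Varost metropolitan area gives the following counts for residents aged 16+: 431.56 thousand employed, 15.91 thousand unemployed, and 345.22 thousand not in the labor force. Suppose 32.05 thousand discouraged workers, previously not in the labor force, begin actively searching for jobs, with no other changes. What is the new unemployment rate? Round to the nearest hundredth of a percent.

Initially, labor force = 431.56 + 15.91 = 447.47 thousand, so u = 15.91/447.47 = 3.56%.
After the change, unemployed and labor force both rise by 32.05 → E = 431.56, U = 47.96, labor force = 479.52 thousand.
New unemployment rate = 47.96 / 479.52 = 10.00%.

New unemployment rate ≈ 10.00%.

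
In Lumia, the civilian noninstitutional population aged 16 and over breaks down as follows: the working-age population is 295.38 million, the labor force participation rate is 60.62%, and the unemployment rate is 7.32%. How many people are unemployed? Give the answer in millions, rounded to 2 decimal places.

Labor force = 0.6062 × 295.38 = 179.06 million.
Unemployed = 0.0732 × 179.06 ≈ 13.11 million.

About 13.11 million are unemployed.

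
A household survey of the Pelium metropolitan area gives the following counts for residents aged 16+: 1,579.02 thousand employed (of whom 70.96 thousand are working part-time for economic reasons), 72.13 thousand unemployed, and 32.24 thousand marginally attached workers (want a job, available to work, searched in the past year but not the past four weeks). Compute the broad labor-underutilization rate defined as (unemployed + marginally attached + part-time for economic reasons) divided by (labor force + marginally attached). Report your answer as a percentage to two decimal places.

Labor force = 1,579.02 + 72.13 = 1,651.15 thousand.
Numerator = 72.13 + 32.24 + 70.96 = 175.33 thousand.
Denominator = 1,651.15 + 32.24 = 1,683.39 thousand.
Broad rate = 175.33 / 1,683.39 = 10.42%.

Broad underutilization rate ≈ 10.42%.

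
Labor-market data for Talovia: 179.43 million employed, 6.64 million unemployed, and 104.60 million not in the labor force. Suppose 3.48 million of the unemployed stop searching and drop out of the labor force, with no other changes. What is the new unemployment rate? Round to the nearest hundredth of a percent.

New unemployment rate ≈ 1.73%.

Initially, labor force = 179.43 + 6.64 = 186.07 million, so u = 6.64/186.07 = 3.57%.
After the change, unemployed and labor force both fall by 3.48 → E = 179.43, U = 3.16, labor force = 182.59 million.
New unemployment rate = 3.16 / 182.59 = 1.73%.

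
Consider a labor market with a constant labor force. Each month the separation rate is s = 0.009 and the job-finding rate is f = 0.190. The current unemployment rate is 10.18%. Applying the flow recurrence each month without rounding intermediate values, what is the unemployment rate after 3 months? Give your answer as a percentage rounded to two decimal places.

With a fixed labor force, u_{t+1} = u_t + s·(1−u_t) − f·u_t = u_t·(1−s−f) + s.
Here 1−s−f = 0.801 and s = 0.009.
u_1 = 0.101800 × 0.801 + 0.009 = 0.090542.
u_2 = 0.090542 × 0.801 + 0.009 = 0.081524.
u_3 = 0.081524 × 0.801 + 0.009 = 0.074301.

Unemployment rate after three months ≈ 7.43%.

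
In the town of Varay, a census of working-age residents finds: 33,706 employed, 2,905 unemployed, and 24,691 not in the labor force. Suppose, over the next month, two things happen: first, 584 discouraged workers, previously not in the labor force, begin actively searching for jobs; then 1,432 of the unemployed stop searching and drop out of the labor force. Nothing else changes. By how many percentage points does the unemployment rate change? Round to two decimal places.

Initially, labor force = 33,706 + 2,905 = 36,611, so u = 2,905/36,611 = 7.93%.
After the first change, unemployed and labor force both rise by 584 → E = 33,706, U = 3,489, labor force = 37,195.
After the second change, unemployed and labor force both fall by 1,432 → E = 33,706, U = 2,057, labor force = 35,763.
New unemployment rate = 2,057 / 35,763 = 5.75%.
Change = 5.75% − 7.93% = −2.18 percentage points.

The unemployment rate changes by −2.18 percentage points.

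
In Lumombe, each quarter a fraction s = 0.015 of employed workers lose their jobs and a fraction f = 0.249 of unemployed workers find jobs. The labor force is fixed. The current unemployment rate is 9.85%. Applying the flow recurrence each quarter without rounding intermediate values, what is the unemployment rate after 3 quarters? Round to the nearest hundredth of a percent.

Unemployment rate after three quarters ≈ 7.34%.

With a fixed labor force, u_{t+1} = u_t + s·(1−u_t) − f·u_t = u_t·(1−s−f) + s.
Here 1−s−f = 0.736 and s = 0.015.
u_1 = 0.098500 × 0.736 + 0.015 = 0.087496.
u_2 = 0.087496 × 0.736 + 0.015 = 0.079397.
u_3 = 0.079397 × 0.736 + 0.015 = 0.073436.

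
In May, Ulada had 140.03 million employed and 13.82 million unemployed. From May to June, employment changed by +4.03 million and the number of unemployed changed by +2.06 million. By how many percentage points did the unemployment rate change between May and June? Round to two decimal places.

May: labor force = 140.03 + 13.82 = 153.85; u = 13.82/153.85 = 8.98%.
June: labor force = 144.06 + 15.88 = 159.94; u = 15.88/159.94 = 9.93%.
Change = 9.93% − 8.98% = +0.95 pp.

The unemployment rate changed by +0.95 percentage points.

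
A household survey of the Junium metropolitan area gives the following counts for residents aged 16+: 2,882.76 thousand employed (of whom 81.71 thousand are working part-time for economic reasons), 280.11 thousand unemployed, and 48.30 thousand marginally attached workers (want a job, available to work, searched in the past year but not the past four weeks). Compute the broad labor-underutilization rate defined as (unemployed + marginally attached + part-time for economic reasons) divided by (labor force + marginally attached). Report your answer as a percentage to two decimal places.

Labor force = 2,882.76 + 280.11 = 3,162.87 thousand.
Numerator = 280.11 + 48.30 + 81.71 = 410.12 thousand.
Denominator = 3,162.87 + 48.30 = 3,211.17 thousand.
Broad rate = 410.12 / 3,211.17 = 12.77%.

Broad underutilization rate ≈ 12.77%.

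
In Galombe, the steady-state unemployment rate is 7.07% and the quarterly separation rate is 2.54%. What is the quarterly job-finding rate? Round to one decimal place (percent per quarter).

From u* = s/(s+f): f = s·(1−u)/u.
f = 2.54 × (1 − 0.0707) / 0.0707 = 2.3604 / 0.0707 ≈ 33.4% per quarter.

Job-finding rate ≈ 33.4% per quarter.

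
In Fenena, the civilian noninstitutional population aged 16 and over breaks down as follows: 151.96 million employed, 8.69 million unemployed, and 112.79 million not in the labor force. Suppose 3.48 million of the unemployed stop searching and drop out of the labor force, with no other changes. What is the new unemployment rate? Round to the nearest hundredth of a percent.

Initially, labor force = 151.96 + 8.69 = 160.65 million, so u = 8.69/160.65 = 5.41%.
After the change, unemployed and labor force both fall by 3.48 → E = 151.96, U = 5.21, labor force = 157.17 million.
New unemployment rate = 5.21 / 157.17 = 3.31%.

New unemployment rate ≈ 3.31%.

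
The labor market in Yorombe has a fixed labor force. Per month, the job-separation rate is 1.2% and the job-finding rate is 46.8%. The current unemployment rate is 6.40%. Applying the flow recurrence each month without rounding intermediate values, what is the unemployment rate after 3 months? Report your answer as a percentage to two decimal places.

With a fixed labor force, u_{t+1} = u_t + s·(1−u_t) − f·u_t = u_t·(1−s−f) + s.
Here 1−s−f = 0.520 and s = 0.012.
u_1 = 0.064000 × 0.520 + 0.012 = 0.045280.
u_2 = 0.045280 × 0.520 + 0.012 = 0.035546.
u_3 = 0.035546 × 0.520 + 0.012 = 0.030484.

Unemployment rate after three months ≈ 3.05%.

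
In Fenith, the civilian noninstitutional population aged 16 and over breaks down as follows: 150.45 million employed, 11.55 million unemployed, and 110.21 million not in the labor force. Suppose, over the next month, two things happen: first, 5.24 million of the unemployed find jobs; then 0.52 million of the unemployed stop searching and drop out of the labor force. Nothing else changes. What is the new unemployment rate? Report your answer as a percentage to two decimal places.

New unemployment rate ≈ 3.59%.

Initially, labor force = 150.45 + 11.55 = 162.00 million, so u = 11.55/162.00 = 7.13%.
After the first change, unemployed falls and employed rises by 5.24; labor force unchanged → E = 155.69, U = 6.31, labor force = 162.00 million.
After the second change, unemployed and labor force both fall by 0.52 → E = 155.69, U = 5.79, labor force = 161.48 million.
New unemployment rate = 5.79 / 161.48 = 3.59%.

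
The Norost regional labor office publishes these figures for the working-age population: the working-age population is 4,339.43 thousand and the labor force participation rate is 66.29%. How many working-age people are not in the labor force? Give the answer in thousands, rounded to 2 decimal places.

Share not in the labor force = 1 − 0.6629 = 0.3371.
Not in labor force = 0.3371 × 4,339.43 ≈ 1,462.82 thousand.

About 1,462.82 thousand are not in the labor force.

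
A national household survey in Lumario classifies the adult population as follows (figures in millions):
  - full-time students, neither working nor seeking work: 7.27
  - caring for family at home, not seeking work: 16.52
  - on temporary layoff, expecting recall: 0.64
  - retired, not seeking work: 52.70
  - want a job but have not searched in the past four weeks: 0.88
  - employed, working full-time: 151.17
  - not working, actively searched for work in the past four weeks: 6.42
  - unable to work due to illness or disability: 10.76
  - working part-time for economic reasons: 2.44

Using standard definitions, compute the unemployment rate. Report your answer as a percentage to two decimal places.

Unemployment rate ≈ 4.39%.

Employed = 151.17 + 2.44 = 153.61 million (anyone who worked, including part-time for economic reasons, counts as employed).
Unemployed = 0.64 + 6.42 = 7.06 million (jobless and actively searching, or on temporary layoff).
Labor force = 153.61 + 7.06 = 160.67 million.
Unemployment rate = 7.06 / 160.67 = 4.39%.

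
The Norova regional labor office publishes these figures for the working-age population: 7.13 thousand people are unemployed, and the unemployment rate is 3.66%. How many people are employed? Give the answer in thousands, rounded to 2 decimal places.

About 187.68 thousand are employed.

Labor force = U / u = 7.13 / 0.0366 ≈ 194.81 thousand.
Employed = labor force − unemployed = 194.81 − 7.13 = 187.68 thousand.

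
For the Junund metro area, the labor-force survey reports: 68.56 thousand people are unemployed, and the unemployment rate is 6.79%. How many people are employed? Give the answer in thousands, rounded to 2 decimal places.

About 941.16 thousand are employed.

Labor force = U / u = 68.56 / 0.0679 ≈ 1,009.72 thousand.
Employed = labor force − unemployed = 1,009.72 − 68.56 = 941.16 thousand.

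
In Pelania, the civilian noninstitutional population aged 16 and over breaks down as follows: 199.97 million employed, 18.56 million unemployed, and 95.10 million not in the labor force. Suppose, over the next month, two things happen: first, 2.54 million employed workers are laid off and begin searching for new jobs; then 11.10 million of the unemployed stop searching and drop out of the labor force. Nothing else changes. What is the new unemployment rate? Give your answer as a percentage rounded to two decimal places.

New unemployment rate ≈ 4.82%.

Initially, labor force = 199.97 + 18.56 = 218.53 million, so u = 18.56/218.53 = 8.49%.
After the first change, employed falls and unemployed rises by 2.54; labor force unchanged → E = 197.43, U = 21.10, labor force = 218.53 million.
After the second change, unemployed and labor force both fall by 11.10 → E = 197.43, U = 10.00, labor force = 207.43 million.
New unemployment rate = 10.00 / 207.43 = 4.82%.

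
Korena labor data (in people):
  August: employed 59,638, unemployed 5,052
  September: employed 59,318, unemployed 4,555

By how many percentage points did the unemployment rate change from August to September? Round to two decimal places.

August: labor force = 59,638 + 5,052 = 64,690; u = 5,052/64,690 = 7.81%.
September: labor force = 59,318 + 4,555 = 63,873; u = 4,555/63,873 = 7.13%.
Change = 7.13% − 7.81% = −0.68 pp.

The unemployment rate changed by −0.68 percentage points.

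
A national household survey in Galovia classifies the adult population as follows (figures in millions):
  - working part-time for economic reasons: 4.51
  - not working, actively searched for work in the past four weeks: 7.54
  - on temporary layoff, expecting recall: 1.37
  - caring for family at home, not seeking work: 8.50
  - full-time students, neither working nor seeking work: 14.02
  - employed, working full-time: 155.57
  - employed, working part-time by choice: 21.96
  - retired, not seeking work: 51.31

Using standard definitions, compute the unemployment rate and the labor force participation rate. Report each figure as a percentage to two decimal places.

Unemployment rate ≈ 4.67%; labor force participation rate ≈ 72.12%.

Employed = 4.51 + 155.57 + 21.96 = 182.04 million (anyone who worked, including part-time for economic reasons, counts as employed).
Unemployed = 7.54 + 1.37 = 8.91 million (jobless and actively searching, or on temporary layoff).
Labor force = 182.04 + 8.91 = 190.95 million.
Not in labor force = 8.50 + 14.02 + 51.31 = 73.83 million (those not working and not actively searching are outside the labor force).
Civilian working-age population = 190.95 + 73.83 = 264.78 million.
Unemployment rate = 8.91 / 190.95 = 4.67%.
Labor force participation rate = 190.95 / 264.78 = 72.12%.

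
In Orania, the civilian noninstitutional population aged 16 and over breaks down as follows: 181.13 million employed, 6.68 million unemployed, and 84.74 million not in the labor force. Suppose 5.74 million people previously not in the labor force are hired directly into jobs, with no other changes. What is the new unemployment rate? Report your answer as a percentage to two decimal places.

Initially, labor force = 181.13 + 6.68 = 187.81 million, so u = 6.68/187.81 = 3.56%.
After the change, employed and labor force both rise by 5.74; unemployed unchanged → E = 186.87, U = 6.68, labor force = 193.55 million.
New unemployment rate = 6.68 / 193.55 = 3.45%.

New unemployment rate ≈ 3.45%.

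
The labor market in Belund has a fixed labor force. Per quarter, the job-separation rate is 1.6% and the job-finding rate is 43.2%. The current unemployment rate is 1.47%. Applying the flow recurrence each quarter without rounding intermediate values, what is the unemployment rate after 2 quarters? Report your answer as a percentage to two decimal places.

With a fixed labor force, u_{t+1} = u_t + s·(1−u_t) − f·u_t = u_t·(1−s−f) + s.
Here 1−s−f = 0.552 and s = 0.016.
u_1 = 0.014700 × 0.552 + 0.016 = 0.024114.
u_2 = 0.024114 × 0.552 + 0.016 = 0.029311.

Unemployment rate after two quarters ≈ 2.93%.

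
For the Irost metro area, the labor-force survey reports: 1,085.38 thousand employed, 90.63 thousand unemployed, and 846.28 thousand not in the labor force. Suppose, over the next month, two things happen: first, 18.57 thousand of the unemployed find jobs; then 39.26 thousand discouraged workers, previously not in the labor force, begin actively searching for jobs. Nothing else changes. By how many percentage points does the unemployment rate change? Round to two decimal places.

The unemployment rate changes by +1.45 percentage points.

Initially, labor force = 1,085.38 + 90.63 = 1,176.01 thousand, so u = 90.63/1,176.01 = 7.71%.
After the first change, unemployed falls and employed rises by 18.57; labor force unchanged → E = 1,103.95, U = 72.06, labor force = 1,176.01 thousand.
After the second change, unemployed and labor force both rise by 39.26 → E = 1,103.95, U = 111.32, labor force = 1,215.27 thousand.
New unemployment rate = 111.32 / 1,215.27 = 9.16%.
Change = 9.16% − 7.71% = +1.45 percentage points.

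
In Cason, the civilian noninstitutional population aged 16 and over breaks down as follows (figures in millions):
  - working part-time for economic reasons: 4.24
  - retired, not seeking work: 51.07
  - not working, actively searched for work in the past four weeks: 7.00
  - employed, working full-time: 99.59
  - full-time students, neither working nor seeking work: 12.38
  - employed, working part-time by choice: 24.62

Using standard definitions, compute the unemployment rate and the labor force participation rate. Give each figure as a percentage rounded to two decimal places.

Unemployment rate ≈ 5.17%; labor force participation rate ≈ 68.10%.

Employed = 4.24 + 99.59 + 24.62 = 128.45 million (anyone who worked, including part-time for economic reasons, counts as employed).
Unemployed = 7.00 million.
Labor force = 128.45 + 7.00 = 135.45 million.
Not in labor force = 51.07 + 12.38 = 63.45 million (those not working and not actively searching are outside the labor force).
Civilian working-age population = 135.45 + 63.45 = 198.90 million.
Unemployment rate = 7.00 / 135.45 = 5.17%.
Labor force participation rate = 135.45 / 198.90 = 68.10%.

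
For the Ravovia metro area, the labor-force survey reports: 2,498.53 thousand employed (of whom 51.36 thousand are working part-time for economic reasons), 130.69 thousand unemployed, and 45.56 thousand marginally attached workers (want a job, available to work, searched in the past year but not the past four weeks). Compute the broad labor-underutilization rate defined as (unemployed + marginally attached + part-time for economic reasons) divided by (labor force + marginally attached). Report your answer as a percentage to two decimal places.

Broad underutilization rate ≈ 8.51%.

Labor force = 2,498.53 + 130.69 = 2,629.22 thousand.
Numerator = 130.69 + 45.56 + 51.36 = 227.61 thousand.
Denominator = 2,629.22 + 45.56 = 2,674.78 thousand.
Broad rate = 227.61 / 2,674.78 = 8.51%.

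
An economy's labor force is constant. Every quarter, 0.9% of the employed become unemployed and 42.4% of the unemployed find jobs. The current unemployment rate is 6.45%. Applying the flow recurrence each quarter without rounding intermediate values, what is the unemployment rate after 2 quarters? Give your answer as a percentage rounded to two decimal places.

With a fixed labor force, u_{t+1} = u_t + s·(1−u_t) − f·u_t = u_t·(1−s−f) + s.
Here 1−s−f = 0.567 and s = 0.009.
u_1 = 0.064500 × 0.567 + 0.009 = 0.045572.
u_2 = 0.045572 × 0.567 + 0.009 = 0.034839.

Unemployment rate after two quarters ≈ 3.48%.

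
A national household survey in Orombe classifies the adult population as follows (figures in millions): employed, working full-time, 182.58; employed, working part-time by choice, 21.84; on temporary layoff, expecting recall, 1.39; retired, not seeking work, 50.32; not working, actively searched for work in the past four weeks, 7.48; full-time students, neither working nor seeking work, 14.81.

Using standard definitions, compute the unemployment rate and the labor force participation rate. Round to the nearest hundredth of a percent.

Employed = 182.58 + 21.84 = 204.42 million.
Unemployed = 1.39 + 7.48 = 8.87 million (jobless and actively searching, or on temporary layoff).
Labor force = 204.42 + 8.87 = 213.29 million.
Not in labor force = 50.32 + 14.81 = 65.13 million (those not working and not actively searching are outside the labor force).
Civilian working-age population = 213.29 + 65.13 = 278.42 million.
Unemployment rate = 8.87 / 213.29 = 4.16%.
Labor force participation rate = 213.29 / 278.42 = 76.61%.

Unemployment rate ≈ 4.16%; labor force participation rate ≈ 76.61%.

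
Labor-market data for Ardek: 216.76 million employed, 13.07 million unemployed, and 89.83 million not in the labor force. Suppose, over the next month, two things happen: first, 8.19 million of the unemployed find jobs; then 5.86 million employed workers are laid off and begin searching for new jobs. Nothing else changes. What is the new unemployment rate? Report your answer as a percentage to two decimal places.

Initially, labor force = 216.76 + 13.07 = 229.83 million, so u = 13.07/229.83 = 5.69%.
After the first change, unemployed falls and employed rises by 8.19; labor force unchanged → E = 224.95, U = 4.88, labor force = 229.83 million.
After the second change, employed falls and unemployed rises by 5.86; labor force unchanged → E = 219.09, U = 10.74, labor force = 229.83 million.
New unemployment rate = 10.74 / 229.83 = 4.67%.

New unemployment rate ≈ 4.67%.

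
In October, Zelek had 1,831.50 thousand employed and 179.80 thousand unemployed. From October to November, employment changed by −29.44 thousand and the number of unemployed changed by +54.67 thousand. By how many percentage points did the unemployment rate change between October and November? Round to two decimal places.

The unemployment rate changed by +2.57 percentage points.

October: labor force = 1,831.50 + 179.80 = 2,011.30; u = 179.80/2,011.30 = 8.94%.
November: labor force = 1,802.06 + 234.47 = 2,036.53; u = 234.47/2,036.53 = 11.51%.
Change = 11.51% − 8.94% = +2.57 pp.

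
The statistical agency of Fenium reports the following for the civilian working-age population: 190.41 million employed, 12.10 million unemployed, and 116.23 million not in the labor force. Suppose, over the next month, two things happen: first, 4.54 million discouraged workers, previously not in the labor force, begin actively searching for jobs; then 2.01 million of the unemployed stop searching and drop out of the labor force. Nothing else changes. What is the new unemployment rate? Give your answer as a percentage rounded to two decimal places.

Initially, labor force = 190.41 + 12.10 = 202.51 million, so u = 12.10/202.51 = 5.98%.
After the first change, unemployed and labor force both rise by 4.54 → E = 190.41, U = 16.64, labor force = 207.05 million.
After the second change, unemployed and labor force both fall by 2.01 → E = 190.41, U = 14.63, labor force = 205.04 million.
New unemployment rate = 14.63 / 205.04 = 7.14%.

New unemployment rate ≈ 7.14%.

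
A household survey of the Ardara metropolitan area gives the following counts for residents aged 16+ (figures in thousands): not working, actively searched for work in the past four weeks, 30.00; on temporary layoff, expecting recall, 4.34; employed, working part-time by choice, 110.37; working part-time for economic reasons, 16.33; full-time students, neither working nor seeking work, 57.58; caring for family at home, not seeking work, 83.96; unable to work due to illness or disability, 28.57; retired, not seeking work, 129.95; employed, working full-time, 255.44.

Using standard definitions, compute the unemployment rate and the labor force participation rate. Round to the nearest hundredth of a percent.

Employed = 110.37 + 16.33 + 255.44 = 382.14 thousand (anyone who worked, including part-time for economic reasons, counts as employed).
Unemployed = 30.00 + 4.34 = 34.34 thousand (jobless and actively searching, or on temporary layoff).
Labor force = 382.14 + 34.34 = 416.48 thousand.
Not in labor force = 57.58 + 83.96 + 28.57 + 129.95 = 300.06 thousand (those not working and not actively searching are outside the labor force).
Civilian working-age population = 416.48 + 300.06 = 716.54 thousand.
Unemployment rate = 34.34 / 416.48 = 8.25%.
Labor force participation rate = 416.48 / 716.54 = 58.12%.

Unemployment rate ≈ 8.25%; labor force participation rate ≈ 58.12%.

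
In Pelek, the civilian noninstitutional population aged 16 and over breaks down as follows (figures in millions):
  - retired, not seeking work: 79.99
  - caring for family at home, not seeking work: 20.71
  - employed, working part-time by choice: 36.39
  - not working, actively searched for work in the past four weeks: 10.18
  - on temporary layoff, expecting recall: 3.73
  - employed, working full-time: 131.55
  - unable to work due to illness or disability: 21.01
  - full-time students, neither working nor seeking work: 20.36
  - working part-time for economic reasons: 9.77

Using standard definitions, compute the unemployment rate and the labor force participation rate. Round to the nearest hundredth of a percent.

Employed = 36.39 + 131.55 + 9.77 = 177.71 million (anyone who worked, including part-time for economic reasons, counts as employed).
Unemployed = 10.18 + 3.73 = 13.91 million (jobless and actively searching, or on temporary layoff).
Labor force = 177.71 + 13.91 = 191.62 million.
Not in labor force = 79.99 + 20.71 + 21.01 + 20.36 = 142.07 million (those not working and not actively searching are outside the labor force).
Civilian working-age population = 191.62 + 142.07 = 333.69 million.
Unemployment rate = 13.91 / 191.62 = 7.26%.
Labor force participation rate = 191.62 / 333.69 = 57.42%.

Unemployment rate ≈ 7.26%; labor force participation rate ≈ 57.42%.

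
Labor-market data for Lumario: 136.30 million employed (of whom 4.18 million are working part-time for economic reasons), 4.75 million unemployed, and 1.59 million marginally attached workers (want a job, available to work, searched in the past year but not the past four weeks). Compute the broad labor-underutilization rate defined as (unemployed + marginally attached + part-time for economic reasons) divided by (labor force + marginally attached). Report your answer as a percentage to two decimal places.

Labor force = 136.30 + 4.75 = 141.05 million.
Numerator = 4.75 + 1.59 + 4.18 = 10.52 million.
Denominator = 141.05 + 1.59 = 142.64 million.
Broad rate = 10.52 / 142.64 = 7.38%.

Broad underutilization rate ≈ 7.38%.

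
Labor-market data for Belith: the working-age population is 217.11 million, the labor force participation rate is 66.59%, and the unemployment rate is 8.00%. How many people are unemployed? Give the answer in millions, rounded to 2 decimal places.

Labor force = 0.6659 × 217.11 = 144.57 million.
Unemployed = 0.0800 × 144.57 ≈ 11.57 million.

About 11.57 million are unemployed.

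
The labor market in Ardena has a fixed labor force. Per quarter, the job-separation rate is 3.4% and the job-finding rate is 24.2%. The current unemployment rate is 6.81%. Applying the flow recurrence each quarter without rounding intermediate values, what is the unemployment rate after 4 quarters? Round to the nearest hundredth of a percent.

Unemployment rate after four quarters ≈ 10.81%.

With a fixed labor force, u_{t+1} = u_t + s·(1−u_t) − f·u_t = u_t·(1−s−f) + s.
Here 1−s−f = 0.724 and s = 0.034.
u_1 = 0.068100 × 0.724 + 0.034 = 0.083304.
u_2 = 0.083304 × 0.724 + 0.034 = 0.094312.
u_3 = 0.094312 × 0.724 + 0.034 = 0.102282.
u_4 = 0.102282 × 0.724 + 0.034 = 0.108052.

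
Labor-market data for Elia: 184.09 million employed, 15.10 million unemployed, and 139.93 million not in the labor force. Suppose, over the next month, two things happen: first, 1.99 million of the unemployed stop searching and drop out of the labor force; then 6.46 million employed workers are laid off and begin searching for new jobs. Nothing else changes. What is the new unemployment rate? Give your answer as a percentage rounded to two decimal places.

New unemployment rate ≈ 9.92%.

Initially, labor force = 184.09 + 15.10 = 199.19 million, so u = 15.10/199.19 = 7.58%.
After the first change, unemployed and labor force both fall by 1.99 → E = 184.09, U = 13.11, labor force = 197.20 million.
After the second change, employed falls and unemployed rises by 6.46; labor force unchanged → E = 177.63, U = 19.57, labor force = 197.20 million.
New unemployment rate = 19.57 / 197.20 = 9.92%.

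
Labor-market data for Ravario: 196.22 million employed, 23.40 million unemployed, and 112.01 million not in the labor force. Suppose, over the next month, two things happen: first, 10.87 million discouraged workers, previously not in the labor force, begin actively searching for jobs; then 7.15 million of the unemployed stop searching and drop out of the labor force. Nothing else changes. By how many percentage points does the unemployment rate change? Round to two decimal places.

The unemployment rate changes by +1.49 percentage points.

Initially, labor force = 196.22 + 23.40 = 219.62 million, so u = 23.40/219.62 = 10.65%.
After the first change, unemployed and labor force both rise by 10.87 → E = 196.22, U = 34.27, labor force = 230.49 million.
After the second change, unemployed and labor force both fall by 7.15 → E = 196.22, U = 27.12, labor force = 223.34 million.
New unemployment rate = 27.12 / 223.34 = 12.14%.
Change = 12.14% − 10.65% = +1.49 percentage points.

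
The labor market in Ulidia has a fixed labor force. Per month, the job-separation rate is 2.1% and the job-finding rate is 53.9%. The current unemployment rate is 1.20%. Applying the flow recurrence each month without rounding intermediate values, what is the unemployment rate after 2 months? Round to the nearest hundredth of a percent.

Unemployment rate after two months ≈ 3.26%.

With a fixed labor force, u_{t+1} = u_t + s·(1−u_t) − f·u_t = u_t·(1−s−f) + s.
Here 1−s−f = 0.440 and s = 0.021.
u_1 = 0.012000 × 0.440 + 0.021 = 0.026280.
u_2 = 0.026280 × 0.440 + 0.021 = 0.032563.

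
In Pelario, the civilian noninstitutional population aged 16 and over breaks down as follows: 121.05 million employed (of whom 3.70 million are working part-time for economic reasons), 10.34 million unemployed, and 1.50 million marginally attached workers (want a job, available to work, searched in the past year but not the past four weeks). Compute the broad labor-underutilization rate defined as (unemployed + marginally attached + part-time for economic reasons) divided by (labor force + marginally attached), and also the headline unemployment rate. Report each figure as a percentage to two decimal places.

Broad underutilization rate ≈ 11.69%; headline unemployment rate ≈ 7.87%.

Labor force = 121.05 + 10.34 = 131.39 million.
Numerator = 10.34 + 1.50 + 3.70 = 15.54 million.
Denominator = 131.39 + 1.50 = 132.89 million.
Broad rate = 15.54 / 132.89 = 11.69%.
Headline unemployment rate = 10.34 / 131.39 = 7.87%.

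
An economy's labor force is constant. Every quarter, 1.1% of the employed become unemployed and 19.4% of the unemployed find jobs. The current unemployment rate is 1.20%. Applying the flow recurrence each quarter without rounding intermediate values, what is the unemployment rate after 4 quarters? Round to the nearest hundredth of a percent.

With a fixed labor force, u_{t+1} = u_t + s·(1−u_t) − f·u_t = u_t·(1−s−f) + s.
Here 1−s−f = 0.795 and s = 0.011.
u_1 = 0.012000 × 0.795 + 0.011 = 0.020540.
u_2 = 0.020540 × 0.795 + 0.011 = 0.027329.
u_3 = 0.027329 × 0.795 + 0.011 = 0.032727.
u_4 = 0.032727 × 0.795 + 0.011 = 0.037018.

Unemployment rate after four quarters ≈ 3.70%.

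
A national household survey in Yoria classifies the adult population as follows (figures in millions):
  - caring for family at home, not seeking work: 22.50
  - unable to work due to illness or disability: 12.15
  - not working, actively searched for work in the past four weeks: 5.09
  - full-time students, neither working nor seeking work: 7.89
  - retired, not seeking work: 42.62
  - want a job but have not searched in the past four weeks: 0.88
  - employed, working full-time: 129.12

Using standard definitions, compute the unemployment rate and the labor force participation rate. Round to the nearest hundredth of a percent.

Unemployment rate ≈ 3.79%; labor force participation rate ≈ 60.94%.

Employed = 129.12 million.
Unemployed = 5.09 million.
Labor force = 129.12 + 5.09 = 134.21 million.
Not in labor force = 22.50 + 12.15 + 7.89 + 42.62 + 0.88 = 86.04 million (those not working and not actively searching are outside the labor force — including those who want a job but have given up searching).
Civilian working-age population = 134.21 + 86.04 = 220.25 million.
Unemployment rate = 5.09 / 134.21 = 3.79%.
Labor force participation rate = 134.21 / 220.25 = 60.94%.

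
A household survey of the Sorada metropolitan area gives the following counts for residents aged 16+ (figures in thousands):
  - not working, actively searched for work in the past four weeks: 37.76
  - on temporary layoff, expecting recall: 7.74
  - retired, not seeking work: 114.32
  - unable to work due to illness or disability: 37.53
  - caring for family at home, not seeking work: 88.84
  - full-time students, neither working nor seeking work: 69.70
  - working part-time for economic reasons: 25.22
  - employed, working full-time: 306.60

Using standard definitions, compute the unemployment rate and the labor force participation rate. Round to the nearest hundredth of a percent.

Unemployment rate ≈ 12.06%; labor force participation rate ≈ 54.87%.

Employed = 25.22 + 306.60 = 331.82 thousand (anyone who worked, including part-time for economic reasons, counts as employed).
Unemployed = 37.76 + 7.74 = 45.50 thousand (jobless and actively searching, or on temporary layoff).
Labor force = 331.82 + 45.50 = 377.32 thousand.
Not in labor force = 114.32 + 37.53 + 88.84 + 69.70 = 310.39 thousand (those not working and not actively searching are outside the labor force).
Civilian working-age population = 377.32 + 310.39 = 687.71 thousand.
Unemployment rate = 45.50 / 377.32 = 12.06%.
Labor force participation rate = 377.32 / 687.71 = 54.87%.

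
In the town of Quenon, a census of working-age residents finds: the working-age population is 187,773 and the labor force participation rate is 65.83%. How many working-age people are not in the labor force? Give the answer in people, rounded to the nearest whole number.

About 64,162 are not in the labor force.

Share not in the labor force = 1 − 0.6583 = 0.3417.
Not in labor force = 0.3417 × 187,773 ≈ 64,162.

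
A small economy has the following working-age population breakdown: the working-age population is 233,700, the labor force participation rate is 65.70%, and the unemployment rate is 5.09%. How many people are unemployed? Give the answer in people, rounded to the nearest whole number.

About 7,815 are unemployed.

Labor force = 0.6570 × 233,700 = 153,541.
Unemployed = 0.0509 × 153,541 ≈ 7,815.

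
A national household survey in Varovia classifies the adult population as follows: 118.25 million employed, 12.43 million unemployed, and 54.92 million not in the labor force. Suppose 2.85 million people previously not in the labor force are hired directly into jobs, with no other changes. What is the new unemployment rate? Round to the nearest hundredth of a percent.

Initially, labor force = 118.25 + 12.43 = 130.68 million, so u = 12.43/130.68 = 9.51%.
After the change, employed and labor force both rise by 2.85; unemployed unchanged → E = 121.10, U = 12.43, labor force = 133.53 million.
New unemployment rate = 12.43 / 133.53 = 9.31%.

New unemployment rate ≈ 9.31%.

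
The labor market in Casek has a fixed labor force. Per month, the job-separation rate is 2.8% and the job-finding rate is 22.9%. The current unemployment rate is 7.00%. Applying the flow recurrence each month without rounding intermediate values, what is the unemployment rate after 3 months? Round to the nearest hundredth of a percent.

With a fixed labor force, u_{t+1} = u_t + s·(1−u_t) − f·u_t = u_t·(1−s−f) + s.
Here 1−s−f = 0.743 and s = 0.028.
u_1 = 0.070000 × 0.743 + 0.028 = 0.080010.
u_2 = 0.080010 × 0.743 + 0.028 = 0.087447.
u_3 = 0.087447 × 0.743 + 0.028 = 0.092973.

Unemployment rate after three months ≈ 9.30%.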